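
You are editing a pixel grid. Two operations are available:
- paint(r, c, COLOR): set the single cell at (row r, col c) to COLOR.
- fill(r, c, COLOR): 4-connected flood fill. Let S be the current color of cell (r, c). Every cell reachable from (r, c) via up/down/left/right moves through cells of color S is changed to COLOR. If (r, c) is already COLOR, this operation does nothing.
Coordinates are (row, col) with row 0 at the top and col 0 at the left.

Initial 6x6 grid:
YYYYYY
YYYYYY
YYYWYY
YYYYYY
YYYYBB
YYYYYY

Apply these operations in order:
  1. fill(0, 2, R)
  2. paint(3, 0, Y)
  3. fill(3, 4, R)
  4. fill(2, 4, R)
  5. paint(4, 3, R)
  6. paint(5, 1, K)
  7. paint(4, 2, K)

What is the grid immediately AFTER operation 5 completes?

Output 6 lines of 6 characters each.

After op 1 fill(0,2,R) [33 cells changed]:
RRRRRR
RRRRRR
RRRWRR
RRRRRR
RRRRBB
RRRRRR
After op 2 paint(3,0,Y):
RRRRRR
RRRRRR
RRRWRR
YRRRRR
RRRRBB
RRRRRR
After op 3 fill(3,4,R) [0 cells changed]:
RRRRRR
RRRRRR
RRRWRR
YRRRRR
RRRRBB
RRRRRR
After op 4 fill(2,4,R) [0 cells changed]:
RRRRRR
RRRRRR
RRRWRR
YRRRRR
RRRRBB
RRRRRR
After op 5 paint(4,3,R):
RRRRRR
RRRRRR
RRRWRR
YRRRRR
RRRRBB
RRRRRR

Answer: RRRRRR
RRRRRR
RRRWRR
YRRRRR
RRRRBB
RRRRRR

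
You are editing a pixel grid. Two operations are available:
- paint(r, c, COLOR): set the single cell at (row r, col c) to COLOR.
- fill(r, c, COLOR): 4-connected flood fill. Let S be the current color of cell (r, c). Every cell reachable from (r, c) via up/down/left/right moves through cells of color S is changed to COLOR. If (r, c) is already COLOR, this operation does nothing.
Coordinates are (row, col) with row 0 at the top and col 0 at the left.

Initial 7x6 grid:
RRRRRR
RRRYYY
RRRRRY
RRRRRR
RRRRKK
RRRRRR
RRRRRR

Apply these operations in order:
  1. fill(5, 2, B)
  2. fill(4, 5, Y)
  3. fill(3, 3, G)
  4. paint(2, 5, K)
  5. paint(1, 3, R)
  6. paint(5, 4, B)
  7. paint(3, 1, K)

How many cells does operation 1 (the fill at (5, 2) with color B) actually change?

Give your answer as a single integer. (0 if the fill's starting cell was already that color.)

After op 1 fill(5,2,B) [36 cells changed]:
BBBBBB
BBBYYY
BBBBBY
BBBBBB
BBBBKK
BBBBBB
BBBBBB

Answer: 36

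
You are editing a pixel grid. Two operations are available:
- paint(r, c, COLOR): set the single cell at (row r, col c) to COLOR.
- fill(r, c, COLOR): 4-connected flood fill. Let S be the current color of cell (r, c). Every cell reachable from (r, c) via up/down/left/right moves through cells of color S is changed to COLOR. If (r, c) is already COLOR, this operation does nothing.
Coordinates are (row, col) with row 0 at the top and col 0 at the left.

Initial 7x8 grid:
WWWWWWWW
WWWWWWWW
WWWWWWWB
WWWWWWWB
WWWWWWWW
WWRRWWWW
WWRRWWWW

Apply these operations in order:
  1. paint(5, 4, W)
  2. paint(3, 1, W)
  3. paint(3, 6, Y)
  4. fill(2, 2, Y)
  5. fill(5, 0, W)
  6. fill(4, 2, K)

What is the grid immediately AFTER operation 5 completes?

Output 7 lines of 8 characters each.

Answer: WWWWWWWW
WWWWWWWW
WWWWWWWB
WWWWWWWB
WWWWWWWW
WWRRWWWW
WWRRWWWW

Derivation:
After op 1 paint(5,4,W):
WWWWWWWW
WWWWWWWW
WWWWWWWB
WWWWWWWB
WWWWWWWW
WWRRWWWW
WWRRWWWW
After op 2 paint(3,1,W):
WWWWWWWW
WWWWWWWW
WWWWWWWB
WWWWWWWB
WWWWWWWW
WWRRWWWW
WWRRWWWW
After op 3 paint(3,6,Y):
WWWWWWWW
WWWWWWWW
WWWWWWWB
WWWWWWYB
WWWWWWWW
WWRRWWWW
WWRRWWWW
After op 4 fill(2,2,Y) [49 cells changed]:
YYYYYYYY
YYYYYYYY
YYYYYYYB
YYYYYYYB
YYYYYYYY
YYRRYYYY
YYRRYYYY
After op 5 fill(5,0,W) [50 cells changed]:
WWWWWWWW
WWWWWWWW
WWWWWWWB
WWWWWWWB
WWWWWWWW
WWRRWWWW
WWRRWWWW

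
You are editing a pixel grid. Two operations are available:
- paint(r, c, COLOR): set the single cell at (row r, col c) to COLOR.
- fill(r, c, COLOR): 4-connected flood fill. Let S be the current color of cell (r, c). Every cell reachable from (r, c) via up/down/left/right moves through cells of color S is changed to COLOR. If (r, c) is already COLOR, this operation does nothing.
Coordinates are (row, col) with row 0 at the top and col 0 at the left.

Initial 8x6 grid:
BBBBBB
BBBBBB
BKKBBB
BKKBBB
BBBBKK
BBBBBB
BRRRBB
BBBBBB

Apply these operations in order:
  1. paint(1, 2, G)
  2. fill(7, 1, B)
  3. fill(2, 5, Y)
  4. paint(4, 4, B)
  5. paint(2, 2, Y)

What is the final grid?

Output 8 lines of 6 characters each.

After op 1 paint(1,2,G):
BBBBBB
BBGBBB
BKKBBB
BKKBBB
BBBBKK
BBBBBB
BRRRBB
BBBBBB
After op 2 fill(7,1,B) [0 cells changed]:
BBBBBB
BBGBBB
BKKBBB
BKKBBB
BBBBKK
BBBBBB
BRRRBB
BBBBBB
After op 3 fill(2,5,Y) [38 cells changed]:
YYYYYY
YYGYYY
YKKYYY
YKKYYY
YYYYKK
YYYYYY
YRRRYY
YYYYYY
After op 4 paint(4,4,B):
YYYYYY
YYGYYY
YKKYYY
YKKYYY
YYYYBK
YYYYYY
YRRRYY
YYYYYY
After op 5 paint(2,2,Y):
YYYYYY
YYGYYY
YKYYYY
YKKYYY
YYYYBK
YYYYYY
YRRRYY
YYYYYY

Answer: YYYYYY
YYGYYY
YKYYYY
YKKYYY
YYYYBK
YYYYYY
YRRRYY
YYYYYY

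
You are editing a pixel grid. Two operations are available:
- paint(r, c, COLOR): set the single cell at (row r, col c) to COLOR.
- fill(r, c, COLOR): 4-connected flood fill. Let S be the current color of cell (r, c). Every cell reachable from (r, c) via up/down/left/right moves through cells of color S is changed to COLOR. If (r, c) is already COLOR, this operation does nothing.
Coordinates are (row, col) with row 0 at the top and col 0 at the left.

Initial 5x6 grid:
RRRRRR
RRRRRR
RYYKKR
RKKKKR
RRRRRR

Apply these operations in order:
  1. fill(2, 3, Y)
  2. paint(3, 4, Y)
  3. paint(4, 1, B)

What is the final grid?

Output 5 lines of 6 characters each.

Answer: RRRRRR
RRRRRR
RYYYYR
RYYYYR
RBRRRR

Derivation:
After op 1 fill(2,3,Y) [6 cells changed]:
RRRRRR
RRRRRR
RYYYYR
RYYYYR
RRRRRR
After op 2 paint(3,4,Y):
RRRRRR
RRRRRR
RYYYYR
RYYYYR
RRRRRR
After op 3 paint(4,1,B):
RRRRRR
RRRRRR
RYYYYR
RYYYYR
RBRRRR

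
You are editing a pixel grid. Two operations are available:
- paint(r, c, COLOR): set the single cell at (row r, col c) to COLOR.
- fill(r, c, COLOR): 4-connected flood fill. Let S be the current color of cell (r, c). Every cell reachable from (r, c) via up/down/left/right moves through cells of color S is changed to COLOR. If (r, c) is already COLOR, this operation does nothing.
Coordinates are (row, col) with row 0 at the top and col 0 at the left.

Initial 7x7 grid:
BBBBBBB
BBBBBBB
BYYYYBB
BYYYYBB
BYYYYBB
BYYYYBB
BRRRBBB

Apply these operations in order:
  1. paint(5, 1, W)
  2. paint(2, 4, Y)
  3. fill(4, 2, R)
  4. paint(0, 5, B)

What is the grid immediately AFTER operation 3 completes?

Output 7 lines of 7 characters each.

Answer: BBBBBBB
BBBBBBB
BRRRRBB
BRRRRBB
BRRRRBB
BWRRRBB
BRRRBBB

Derivation:
After op 1 paint(5,1,W):
BBBBBBB
BBBBBBB
BYYYYBB
BYYYYBB
BYYYYBB
BWYYYBB
BRRRBBB
After op 2 paint(2,4,Y):
BBBBBBB
BBBBBBB
BYYYYBB
BYYYYBB
BYYYYBB
BWYYYBB
BRRRBBB
After op 3 fill(4,2,R) [15 cells changed]:
BBBBBBB
BBBBBBB
BRRRRBB
BRRRRBB
BRRRRBB
BWRRRBB
BRRRBBB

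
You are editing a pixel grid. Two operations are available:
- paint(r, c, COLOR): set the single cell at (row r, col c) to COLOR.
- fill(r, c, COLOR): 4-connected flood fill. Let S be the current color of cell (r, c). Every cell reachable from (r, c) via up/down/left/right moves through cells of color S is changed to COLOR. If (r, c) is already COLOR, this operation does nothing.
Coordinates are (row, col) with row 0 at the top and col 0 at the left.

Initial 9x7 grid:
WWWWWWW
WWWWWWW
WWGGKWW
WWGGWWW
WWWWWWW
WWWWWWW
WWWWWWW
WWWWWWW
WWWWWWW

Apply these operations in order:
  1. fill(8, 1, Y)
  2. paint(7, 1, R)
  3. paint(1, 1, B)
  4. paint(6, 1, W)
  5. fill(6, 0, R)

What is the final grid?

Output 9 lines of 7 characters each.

Answer: RRRRRRR
RBRRRRR
RRGGKRR
RRGGRRR
RRRRRRR
RRRRRRR
RWRRRRR
RRRRRRR
RRRRRRR

Derivation:
After op 1 fill(8,1,Y) [58 cells changed]:
YYYYYYY
YYYYYYY
YYGGKYY
YYGGYYY
YYYYYYY
YYYYYYY
YYYYYYY
YYYYYYY
YYYYYYY
After op 2 paint(7,1,R):
YYYYYYY
YYYYYYY
YYGGKYY
YYGGYYY
YYYYYYY
YYYYYYY
YYYYYYY
YRYYYYY
YYYYYYY
After op 3 paint(1,1,B):
YYYYYYY
YBYYYYY
YYGGKYY
YYGGYYY
YYYYYYY
YYYYYYY
YYYYYYY
YRYYYYY
YYYYYYY
After op 4 paint(6,1,W):
YYYYYYY
YBYYYYY
YYGGKYY
YYGGYYY
YYYYYYY
YYYYYYY
YWYYYYY
YRYYYYY
YYYYYYY
After op 5 fill(6,0,R) [55 cells changed]:
RRRRRRR
RBRRRRR
RRGGKRR
RRGGRRR
RRRRRRR
RRRRRRR
RWRRRRR
RRRRRRR
RRRRRRR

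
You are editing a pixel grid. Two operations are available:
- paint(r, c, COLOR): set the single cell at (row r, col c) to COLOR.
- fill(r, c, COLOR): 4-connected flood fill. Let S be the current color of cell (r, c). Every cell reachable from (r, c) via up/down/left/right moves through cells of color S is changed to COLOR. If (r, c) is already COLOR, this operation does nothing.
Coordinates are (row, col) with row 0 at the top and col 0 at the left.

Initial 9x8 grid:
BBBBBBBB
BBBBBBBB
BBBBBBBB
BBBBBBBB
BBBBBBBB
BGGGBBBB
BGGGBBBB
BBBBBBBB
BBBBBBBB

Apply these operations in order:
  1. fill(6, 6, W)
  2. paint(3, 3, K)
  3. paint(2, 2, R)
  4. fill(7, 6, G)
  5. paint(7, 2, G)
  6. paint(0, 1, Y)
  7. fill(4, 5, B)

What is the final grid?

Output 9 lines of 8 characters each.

After op 1 fill(6,6,W) [66 cells changed]:
WWWWWWWW
WWWWWWWW
WWWWWWWW
WWWWWWWW
WWWWWWWW
WGGGWWWW
WGGGWWWW
WWWWWWWW
WWWWWWWW
After op 2 paint(3,3,K):
WWWWWWWW
WWWWWWWW
WWWWWWWW
WWWKWWWW
WWWWWWWW
WGGGWWWW
WGGGWWWW
WWWWWWWW
WWWWWWWW
After op 3 paint(2,2,R):
WWWWWWWW
WWWWWWWW
WWRWWWWW
WWWKWWWW
WWWWWWWW
WGGGWWWW
WGGGWWWW
WWWWWWWW
WWWWWWWW
After op 4 fill(7,6,G) [64 cells changed]:
GGGGGGGG
GGGGGGGG
GGRGGGGG
GGGKGGGG
GGGGGGGG
GGGGGGGG
GGGGGGGG
GGGGGGGG
GGGGGGGG
After op 5 paint(7,2,G):
GGGGGGGG
GGGGGGGG
GGRGGGGG
GGGKGGGG
GGGGGGGG
GGGGGGGG
GGGGGGGG
GGGGGGGG
GGGGGGGG
After op 6 paint(0,1,Y):
GYGGGGGG
GGGGGGGG
GGRGGGGG
GGGKGGGG
GGGGGGGG
GGGGGGGG
GGGGGGGG
GGGGGGGG
GGGGGGGG
After op 7 fill(4,5,B) [69 cells changed]:
BYBBBBBB
BBBBBBBB
BBRBBBBB
BBBKBBBB
BBBBBBBB
BBBBBBBB
BBBBBBBB
BBBBBBBB
BBBBBBBB

Answer: BYBBBBBB
BBBBBBBB
BBRBBBBB
BBBKBBBB
BBBBBBBB
BBBBBBBB
BBBBBBBB
BBBBBBBB
BBBBBBBB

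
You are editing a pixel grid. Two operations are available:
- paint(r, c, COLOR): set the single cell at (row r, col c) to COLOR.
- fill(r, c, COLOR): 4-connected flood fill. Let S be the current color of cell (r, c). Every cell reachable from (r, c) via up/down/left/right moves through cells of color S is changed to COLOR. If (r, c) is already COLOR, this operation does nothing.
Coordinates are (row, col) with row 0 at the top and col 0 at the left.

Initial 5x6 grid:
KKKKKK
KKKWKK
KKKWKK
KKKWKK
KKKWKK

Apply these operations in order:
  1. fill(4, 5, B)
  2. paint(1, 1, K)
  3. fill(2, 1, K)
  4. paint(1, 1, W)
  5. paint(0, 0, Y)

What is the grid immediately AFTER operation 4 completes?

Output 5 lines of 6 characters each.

After op 1 fill(4,5,B) [26 cells changed]:
BBBBBB
BBBWBB
BBBWBB
BBBWBB
BBBWBB
After op 2 paint(1,1,K):
BBBBBB
BKBWBB
BBBWBB
BBBWBB
BBBWBB
After op 3 fill(2,1,K) [25 cells changed]:
KKKKKK
KKKWKK
KKKWKK
KKKWKK
KKKWKK
After op 4 paint(1,1,W):
KKKKKK
KWKWKK
KKKWKK
KKKWKK
KKKWKK

Answer: KKKKKK
KWKWKK
KKKWKK
KKKWKK
KKKWKK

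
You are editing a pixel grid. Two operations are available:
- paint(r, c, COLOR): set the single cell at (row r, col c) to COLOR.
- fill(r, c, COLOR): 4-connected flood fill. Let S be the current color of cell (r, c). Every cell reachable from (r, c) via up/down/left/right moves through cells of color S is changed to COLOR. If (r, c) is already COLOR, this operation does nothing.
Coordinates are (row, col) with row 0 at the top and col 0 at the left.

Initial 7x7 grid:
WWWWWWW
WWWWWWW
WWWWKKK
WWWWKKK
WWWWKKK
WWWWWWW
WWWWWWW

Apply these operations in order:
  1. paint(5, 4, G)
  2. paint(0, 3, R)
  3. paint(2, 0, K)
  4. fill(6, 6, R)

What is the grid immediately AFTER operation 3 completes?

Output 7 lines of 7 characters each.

Answer: WWWRWWW
WWWWWWW
KWWWKKK
WWWWKKK
WWWWKKK
WWWWGWW
WWWWWWW

Derivation:
After op 1 paint(5,4,G):
WWWWWWW
WWWWWWW
WWWWKKK
WWWWKKK
WWWWKKK
WWWWGWW
WWWWWWW
After op 2 paint(0,3,R):
WWWRWWW
WWWWWWW
WWWWKKK
WWWWKKK
WWWWKKK
WWWWGWW
WWWWWWW
After op 3 paint(2,0,K):
WWWRWWW
WWWWWWW
KWWWKKK
WWWWKKK
WWWWKKK
WWWWGWW
WWWWWWW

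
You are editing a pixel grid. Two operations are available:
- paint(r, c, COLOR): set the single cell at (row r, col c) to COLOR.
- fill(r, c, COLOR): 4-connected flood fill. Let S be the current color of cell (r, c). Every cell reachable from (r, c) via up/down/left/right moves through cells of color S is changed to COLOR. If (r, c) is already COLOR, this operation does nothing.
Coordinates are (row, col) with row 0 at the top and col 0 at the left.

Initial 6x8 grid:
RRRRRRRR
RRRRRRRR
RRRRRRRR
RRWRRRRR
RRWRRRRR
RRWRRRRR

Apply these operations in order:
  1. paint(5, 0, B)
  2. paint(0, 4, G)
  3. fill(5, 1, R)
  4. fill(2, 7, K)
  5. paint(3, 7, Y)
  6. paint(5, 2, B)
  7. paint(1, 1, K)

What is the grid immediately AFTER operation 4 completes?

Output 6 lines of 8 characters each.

After op 1 paint(5,0,B):
RRRRRRRR
RRRRRRRR
RRRRRRRR
RRWRRRRR
RRWRRRRR
BRWRRRRR
After op 2 paint(0,4,G):
RRRRGRRR
RRRRRRRR
RRRRRRRR
RRWRRRRR
RRWRRRRR
BRWRRRRR
After op 3 fill(5,1,R) [0 cells changed]:
RRRRGRRR
RRRRRRRR
RRRRRRRR
RRWRRRRR
RRWRRRRR
BRWRRRRR
After op 4 fill(2,7,K) [43 cells changed]:
KKKKGKKK
KKKKKKKK
KKKKKKKK
KKWKKKKK
KKWKKKKK
BKWKKKKK

Answer: KKKKGKKK
KKKKKKKK
KKKKKKKK
KKWKKKKK
KKWKKKKK
BKWKKKKK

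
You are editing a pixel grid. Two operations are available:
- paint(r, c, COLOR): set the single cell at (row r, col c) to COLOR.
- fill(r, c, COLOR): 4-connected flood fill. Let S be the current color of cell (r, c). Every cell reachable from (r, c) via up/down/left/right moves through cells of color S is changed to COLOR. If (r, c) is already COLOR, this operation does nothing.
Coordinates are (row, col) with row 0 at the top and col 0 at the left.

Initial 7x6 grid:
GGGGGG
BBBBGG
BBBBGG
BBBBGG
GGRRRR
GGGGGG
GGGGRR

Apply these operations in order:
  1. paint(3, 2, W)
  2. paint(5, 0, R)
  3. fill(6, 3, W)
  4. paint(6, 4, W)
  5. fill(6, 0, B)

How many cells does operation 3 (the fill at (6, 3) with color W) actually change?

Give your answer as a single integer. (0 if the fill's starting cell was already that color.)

Answer: 11

Derivation:
After op 1 paint(3,2,W):
GGGGGG
BBBBGG
BBBBGG
BBWBGG
GGRRRR
GGGGGG
GGGGRR
After op 2 paint(5,0,R):
GGGGGG
BBBBGG
BBBBGG
BBWBGG
GGRRRR
RGGGGG
GGGGRR
After op 3 fill(6,3,W) [11 cells changed]:
GGGGGG
BBBBGG
BBBBGG
BBWBGG
WWRRRR
RWWWWW
WWWWRR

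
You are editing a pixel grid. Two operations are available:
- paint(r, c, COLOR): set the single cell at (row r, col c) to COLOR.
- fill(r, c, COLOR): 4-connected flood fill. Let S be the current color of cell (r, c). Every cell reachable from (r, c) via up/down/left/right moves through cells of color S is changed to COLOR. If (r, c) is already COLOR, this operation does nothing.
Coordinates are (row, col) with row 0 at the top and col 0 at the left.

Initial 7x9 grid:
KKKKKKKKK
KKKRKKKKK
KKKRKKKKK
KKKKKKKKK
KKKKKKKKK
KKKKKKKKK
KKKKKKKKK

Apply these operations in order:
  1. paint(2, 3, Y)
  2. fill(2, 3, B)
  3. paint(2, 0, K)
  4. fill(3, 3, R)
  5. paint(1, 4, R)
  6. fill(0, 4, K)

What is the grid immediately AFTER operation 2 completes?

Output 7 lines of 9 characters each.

After op 1 paint(2,3,Y):
KKKKKKKKK
KKKRKKKKK
KKKYKKKKK
KKKKKKKKK
KKKKKKKKK
KKKKKKKKK
KKKKKKKKK
After op 2 fill(2,3,B) [1 cells changed]:
KKKKKKKKK
KKKRKKKKK
KKKBKKKKK
KKKKKKKKK
KKKKKKKKK
KKKKKKKKK
KKKKKKKKK

Answer: KKKKKKKKK
KKKRKKKKK
KKKBKKKKK
KKKKKKKKK
KKKKKKKKK
KKKKKKKKK
KKKKKKKKK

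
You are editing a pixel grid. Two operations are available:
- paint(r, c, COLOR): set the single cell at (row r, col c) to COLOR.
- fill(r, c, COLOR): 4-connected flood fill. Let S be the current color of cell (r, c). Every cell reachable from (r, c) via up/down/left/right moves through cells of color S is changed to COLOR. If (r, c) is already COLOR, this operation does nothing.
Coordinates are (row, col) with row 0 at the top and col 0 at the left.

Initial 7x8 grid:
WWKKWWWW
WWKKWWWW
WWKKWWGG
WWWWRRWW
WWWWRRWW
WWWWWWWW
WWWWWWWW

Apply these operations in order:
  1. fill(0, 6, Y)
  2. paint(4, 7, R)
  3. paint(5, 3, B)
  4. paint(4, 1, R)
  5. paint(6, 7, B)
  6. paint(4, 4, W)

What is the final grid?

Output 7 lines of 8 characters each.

Answer: WWKKYYYY
WWKKYYYY
WWKKYYGG
WWWWRRWW
WRWWWRWR
WWWBWWWW
WWWWWWWB

Derivation:
After op 1 fill(0,6,Y) [10 cells changed]:
WWKKYYYY
WWKKYYYY
WWKKYYGG
WWWWRRWW
WWWWRRWW
WWWWWWWW
WWWWWWWW
After op 2 paint(4,7,R):
WWKKYYYY
WWKKYYYY
WWKKYYGG
WWWWRRWW
WWWWRRWR
WWWWWWWW
WWWWWWWW
After op 3 paint(5,3,B):
WWKKYYYY
WWKKYYYY
WWKKYYGG
WWWWRRWW
WWWWRRWR
WWWBWWWW
WWWWWWWW
After op 4 paint(4,1,R):
WWKKYYYY
WWKKYYYY
WWKKYYGG
WWWWRRWW
WRWWRRWR
WWWBWWWW
WWWWWWWW
After op 5 paint(6,7,B):
WWKKYYYY
WWKKYYYY
WWKKYYGG
WWWWRRWW
WRWWRRWR
WWWBWWWW
WWWWWWWB
After op 6 paint(4,4,W):
WWKKYYYY
WWKKYYYY
WWKKYYGG
WWWWRRWW
WRWWWRWR
WWWBWWWW
WWWWWWWB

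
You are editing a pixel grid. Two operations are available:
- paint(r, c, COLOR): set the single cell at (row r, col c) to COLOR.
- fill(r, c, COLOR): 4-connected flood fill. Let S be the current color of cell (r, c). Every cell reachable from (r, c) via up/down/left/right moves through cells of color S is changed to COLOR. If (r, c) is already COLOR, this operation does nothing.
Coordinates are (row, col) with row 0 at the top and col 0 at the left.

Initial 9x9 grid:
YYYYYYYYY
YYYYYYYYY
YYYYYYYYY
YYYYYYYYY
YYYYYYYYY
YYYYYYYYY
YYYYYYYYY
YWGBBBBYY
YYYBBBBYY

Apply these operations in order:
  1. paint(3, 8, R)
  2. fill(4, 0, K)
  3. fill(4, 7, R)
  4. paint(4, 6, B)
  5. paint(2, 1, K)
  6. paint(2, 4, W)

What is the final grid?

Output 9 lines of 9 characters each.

Answer: RRRRRRRRR
RRRRRRRRR
RKRRWRRRR
RRRRRRRRR
RRRRRRBRR
RRRRRRRRR
RRRRRRRRR
RWGBBBBRR
RRRBBBBRR

Derivation:
After op 1 paint(3,8,R):
YYYYYYYYY
YYYYYYYYY
YYYYYYYYY
YYYYYYYYR
YYYYYYYYY
YYYYYYYYY
YYYYYYYYY
YWGBBBBYY
YYYBBBBYY
After op 2 fill(4,0,K) [70 cells changed]:
KKKKKKKKK
KKKKKKKKK
KKKKKKKKK
KKKKKKKKR
KKKKKKKKK
KKKKKKKKK
KKKKKKKKK
KWGBBBBKK
KKKBBBBKK
After op 3 fill(4,7,R) [70 cells changed]:
RRRRRRRRR
RRRRRRRRR
RRRRRRRRR
RRRRRRRRR
RRRRRRRRR
RRRRRRRRR
RRRRRRRRR
RWGBBBBRR
RRRBBBBRR
After op 4 paint(4,6,B):
RRRRRRRRR
RRRRRRRRR
RRRRRRRRR
RRRRRRRRR
RRRRRRBRR
RRRRRRRRR
RRRRRRRRR
RWGBBBBRR
RRRBBBBRR
After op 5 paint(2,1,K):
RRRRRRRRR
RRRRRRRRR
RKRRRRRRR
RRRRRRRRR
RRRRRRBRR
RRRRRRRRR
RRRRRRRRR
RWGBBBBRR
RRRBBBBRR
After op 6 paint(2,4,W):
RRRRRRRRR
RRRRRRRRR
RKRRWRRRR
RRRRRRRRR
RRRRRRBRR
RRRRRRRRR
RRRRRRRRR
RWGBBBBRR
RRRBBBBRR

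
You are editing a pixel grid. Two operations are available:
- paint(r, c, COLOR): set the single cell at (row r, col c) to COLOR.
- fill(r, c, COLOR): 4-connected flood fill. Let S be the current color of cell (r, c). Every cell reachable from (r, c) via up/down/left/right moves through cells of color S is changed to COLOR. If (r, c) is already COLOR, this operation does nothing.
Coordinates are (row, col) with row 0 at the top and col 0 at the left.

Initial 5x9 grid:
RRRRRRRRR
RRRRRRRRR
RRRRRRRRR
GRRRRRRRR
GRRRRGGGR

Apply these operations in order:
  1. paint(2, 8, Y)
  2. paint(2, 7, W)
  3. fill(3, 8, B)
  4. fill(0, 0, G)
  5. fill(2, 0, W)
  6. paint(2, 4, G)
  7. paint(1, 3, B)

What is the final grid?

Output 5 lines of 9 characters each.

After op 1 paint(2,8,Y):
RRRRRRRRR
RRRRRRRRR
RRRRRRRRY
GRRRRRRRR
GRRRRGGGR
After op 2 paint(2,7,W):
RRRRRRRRR
RRRRRRRRR
RRRRRRRWY
GRRRRRRRR
GRRRRGGGR
After op 3 fill(3,8,B) [38 cells changed]:
BBBBBBBBB
BBBBBBBBB
BBBBBBBWY
GBBBBBBBB
GBBBBGGGB
After op 4 fill(0,0,G) [38 cells changed]:
GGGGGGGGG
GGGGGGGGG
GGGGGGGWY
GGGGGGGGG
GGGGGGGGG
After op 5 fill(2,0,W) [43 cells changed]:
WWWWWWWWW
WWWWWWWWW
WWWWWWWWY
WWWWWWWWW
WWWWWWWWW
After op 6 paint(2,4,G):
WWWWWWWWW
WWWWWWWWW
WWWWGWWWY
WWWWWWWWW
WWWWWWWWW
After op 7 paint(1,3,B):
WWWWWWWWW
WWWBWWWWW
WWWWGWWWY
WWWWWWWWW
WWWWWWWWW

Answer: WWWWWWWWW
WWWBWWWWW
WWWWGWWWY
WWWWWWWWW
WWWWWWWWW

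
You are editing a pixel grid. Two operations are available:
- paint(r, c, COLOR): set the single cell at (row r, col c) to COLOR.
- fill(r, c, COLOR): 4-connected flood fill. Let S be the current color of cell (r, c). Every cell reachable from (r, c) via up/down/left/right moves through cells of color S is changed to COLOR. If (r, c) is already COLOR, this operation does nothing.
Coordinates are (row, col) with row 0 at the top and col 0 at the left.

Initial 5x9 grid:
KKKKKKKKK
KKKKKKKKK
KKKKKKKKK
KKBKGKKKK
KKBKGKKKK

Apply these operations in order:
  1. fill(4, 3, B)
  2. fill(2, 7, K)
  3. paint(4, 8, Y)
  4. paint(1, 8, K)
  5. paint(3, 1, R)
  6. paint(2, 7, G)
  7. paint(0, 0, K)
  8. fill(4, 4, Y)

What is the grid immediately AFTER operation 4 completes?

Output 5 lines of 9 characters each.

Answer: KKKKKKKKK
KKKKKKKKK
KKKKKKKKK
KKKKGKKKK
KKKKGKKKY

Derivation:
After op 1 fill(4,3,B) [41 cells changed]:
BBBBBBBBB
BBBBBBBBB
BBBBBBBBB
BBBBGBBBB
BBBBGBBBB
After op 2 fill(2,7,K) [43 cells changed]:
KKKKKKKKK
KKKKKKKKK
KKKKKKKKK
KKKKGKKKK
KKKKGKKKK
After op 3 paint(4,8,Y):
KKKKKKKKK
KKKKKKKKK
KKKKKKKKK
KKKKGKKKK
KKKKGKKKY
After op 4 paint(1,8,K):
KKKKKKKKK
KKKKKKKKK
KKKKKKKKK
KKKKGKKKK
KKKKGKKKY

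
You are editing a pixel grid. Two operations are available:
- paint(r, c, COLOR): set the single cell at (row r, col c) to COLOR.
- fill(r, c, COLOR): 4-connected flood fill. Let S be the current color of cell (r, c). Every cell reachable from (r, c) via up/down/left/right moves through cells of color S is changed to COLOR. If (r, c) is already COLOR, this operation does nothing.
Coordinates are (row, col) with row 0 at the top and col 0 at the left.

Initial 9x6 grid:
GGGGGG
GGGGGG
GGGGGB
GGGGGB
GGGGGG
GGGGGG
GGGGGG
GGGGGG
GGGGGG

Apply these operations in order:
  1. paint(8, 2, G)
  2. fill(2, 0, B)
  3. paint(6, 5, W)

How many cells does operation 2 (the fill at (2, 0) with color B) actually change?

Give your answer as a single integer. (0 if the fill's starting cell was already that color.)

After op 1 paint(8,2,G):
GGGGGG
GGGGGG
GGGGGB
GGGGGB
GGGGGG
GGGGGG
GGGGGG
GGGGGG
GGGGGG
After op 2 fill(2,0,B) [52 cells changed]:
BBBBBB
BBBBBB
BBBBBB
BBBBBB
BBBBBB
BBBBBB
BBBBBB
BBBBBB
BBBBBB

Answer: 52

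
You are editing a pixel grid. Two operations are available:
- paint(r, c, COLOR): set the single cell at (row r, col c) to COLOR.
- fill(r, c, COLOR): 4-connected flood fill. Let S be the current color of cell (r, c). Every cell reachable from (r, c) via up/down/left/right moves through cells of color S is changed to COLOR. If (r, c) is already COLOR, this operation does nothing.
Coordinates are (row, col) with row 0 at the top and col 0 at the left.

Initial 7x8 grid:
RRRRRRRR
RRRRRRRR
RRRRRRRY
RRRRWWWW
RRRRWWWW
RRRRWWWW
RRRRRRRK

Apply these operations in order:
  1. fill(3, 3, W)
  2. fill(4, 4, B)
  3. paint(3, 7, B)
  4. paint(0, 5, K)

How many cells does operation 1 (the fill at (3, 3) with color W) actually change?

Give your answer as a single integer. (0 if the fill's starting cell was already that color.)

Answer: 42

Derivation:
After op 1 fill(3,3,W) [42 cells changed]:
WWWWWWWW
WWWWWWWW
WWWWWWWY
WWWWWWWW
WWWWWWWW
WWWWWWWW
WWWWWWWK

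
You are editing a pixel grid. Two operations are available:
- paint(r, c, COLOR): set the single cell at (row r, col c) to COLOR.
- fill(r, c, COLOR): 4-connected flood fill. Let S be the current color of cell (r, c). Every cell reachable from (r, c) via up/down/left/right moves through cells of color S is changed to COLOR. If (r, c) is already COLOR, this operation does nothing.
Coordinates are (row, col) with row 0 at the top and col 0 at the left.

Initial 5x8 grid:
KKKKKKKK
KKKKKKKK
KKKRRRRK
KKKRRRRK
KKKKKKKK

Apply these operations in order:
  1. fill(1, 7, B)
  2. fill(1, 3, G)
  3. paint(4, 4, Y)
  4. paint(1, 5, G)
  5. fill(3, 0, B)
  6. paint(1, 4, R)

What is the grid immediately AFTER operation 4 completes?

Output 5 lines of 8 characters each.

Answer: GGGGGGGG
GGGGGGGG
GGGRRRRG
GGGRRRRG
GGGGYGGG

Derivation:
After op 1 fill(1,7,B) [32 cells changed]:
BBBBBBBB
BBBBBBBB
BBBRRRRB
BBBRRRRB
BBBBBBBB
After op 2 fill(1,3,G) [32 cells changed]:
GGGGGGGG
GGGGGGGG
GGGRRRRG
GGGRRRRG
GGGGGGGG
After op 3 paint(4,4,Y):
GGGGGGGG
GGGGGGGG
GGGRRRRG
GGGRRRRG
GGGGYGGG
After op 4 paint(1,5,G):
GGGGGGGG
GGGGGGGG
GGGRRRRG
GGGRRRRG
GGGGYGGG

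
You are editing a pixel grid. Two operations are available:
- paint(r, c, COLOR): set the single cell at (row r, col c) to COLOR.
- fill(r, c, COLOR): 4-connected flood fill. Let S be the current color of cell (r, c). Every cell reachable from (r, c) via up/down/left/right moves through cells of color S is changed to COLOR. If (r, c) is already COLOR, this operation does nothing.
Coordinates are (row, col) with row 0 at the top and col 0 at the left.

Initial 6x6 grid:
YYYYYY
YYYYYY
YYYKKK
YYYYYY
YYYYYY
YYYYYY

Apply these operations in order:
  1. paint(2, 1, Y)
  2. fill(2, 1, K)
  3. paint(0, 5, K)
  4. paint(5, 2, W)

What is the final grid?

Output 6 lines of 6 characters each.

Answer: KKKKKK
KKKKKK
KKKKKK
KKKKKK
KKKKKK
KKWKKK

Derivation:
After op 1 paint(2,1,Y):
YYYYYY
YYYYYY
YYYKKK
YYYYYY
YYYYYY
YYYYYY
After op 2 fill(2,1,K) [33 cells changed]:
KKKKKK
KKKKKK
KKKKKK
KKKKKK
KKKKKK
KKKKKK
After op 3 paint(0,5,K):
KKKKKK
KKKKKK
KKKKKK
KKKKKK
KKKKKK
KKKKKK
After op 4 paint(5,2,W):
KKKKKK
KKKKKK
KKKKKK
KKKKKK
KKKKKK
KKWKKK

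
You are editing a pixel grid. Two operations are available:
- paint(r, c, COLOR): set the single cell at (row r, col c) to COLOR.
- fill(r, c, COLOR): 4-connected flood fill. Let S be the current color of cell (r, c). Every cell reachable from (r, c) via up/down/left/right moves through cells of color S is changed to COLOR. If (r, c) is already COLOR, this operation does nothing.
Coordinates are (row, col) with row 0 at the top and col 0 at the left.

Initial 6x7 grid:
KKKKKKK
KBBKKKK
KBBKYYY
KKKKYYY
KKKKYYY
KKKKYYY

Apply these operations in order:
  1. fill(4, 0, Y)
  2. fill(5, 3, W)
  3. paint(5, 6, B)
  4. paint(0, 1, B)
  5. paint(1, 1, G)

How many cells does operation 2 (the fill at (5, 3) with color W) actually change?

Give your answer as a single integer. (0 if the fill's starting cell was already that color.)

Answer: 38

Derivation:
After op 1 fill(4,0,Y) [26 cells changed]:
YYYYYYY
YBBYYYY
YBBYYYY
YYYYYYY
YYYYYYY
YYYYYYY
After op 2 fill(5,3,W) [38 cells changed]:
WWWWWWW
WBBWWWW
WBBWWWW
WWWWWWW
WWWWWWW
WWWWWWW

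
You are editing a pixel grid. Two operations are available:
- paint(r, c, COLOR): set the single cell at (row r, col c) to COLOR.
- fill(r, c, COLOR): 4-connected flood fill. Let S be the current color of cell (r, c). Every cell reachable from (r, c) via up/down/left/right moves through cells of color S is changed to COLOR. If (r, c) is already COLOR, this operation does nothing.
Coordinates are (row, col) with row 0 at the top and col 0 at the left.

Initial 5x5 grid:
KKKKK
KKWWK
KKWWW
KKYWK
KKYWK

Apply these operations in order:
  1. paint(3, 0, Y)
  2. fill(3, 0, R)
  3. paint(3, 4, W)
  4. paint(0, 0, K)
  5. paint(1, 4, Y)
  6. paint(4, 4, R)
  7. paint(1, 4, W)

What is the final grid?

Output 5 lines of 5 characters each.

Answer: KKKKK
KKWWW
KKWWW
RKYWW
KKYWR

Derivation:
After op 1 paint(3,0,Y):
KKKKK
KKWWK
KKWWW
YKYWK
KKYWK
After op 2 fill(3,0,R) [1 cells changed]:
KKKKK
KKWWK
KKWWW
RKYWK
KKYWK
After op 3 paint(3,4,W):
KKKKK
KKWWK
KKWWW
RKYWW
KKYWK
After op 4 paint(0,0,K):
KKKKK
KKWWK
KKWWW
RKYWW
KKYWK
After op 5 paint(1,4,Y):
KKKKK
KKWWY
KKWWW
RKYWW
KKYWK
After op 6 paint(4,4,R):
KKKKK
KKWWY
KKWWW
RKYWW
KKYWR
After op 7 paint(1,4,W):
KKKKK
KKWWW
KKWWW
RKYWW
KKYWR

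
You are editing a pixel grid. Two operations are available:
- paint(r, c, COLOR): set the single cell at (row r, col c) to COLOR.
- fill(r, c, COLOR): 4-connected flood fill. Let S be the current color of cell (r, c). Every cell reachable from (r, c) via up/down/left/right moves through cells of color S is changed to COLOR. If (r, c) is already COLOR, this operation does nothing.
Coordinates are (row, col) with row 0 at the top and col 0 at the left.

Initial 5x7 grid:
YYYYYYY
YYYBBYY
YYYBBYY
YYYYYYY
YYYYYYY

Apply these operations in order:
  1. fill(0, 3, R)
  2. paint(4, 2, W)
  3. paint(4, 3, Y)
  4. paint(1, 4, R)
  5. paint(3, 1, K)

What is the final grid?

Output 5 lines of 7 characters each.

After op 1 fill(0,3,R) [31 cells changed]:
RRRRRRR
RRRBBRR
RRRBBRR
RRRRRRR
RRRRRRR
After op 2 paint(4,2,W):
RRRRRRR
RRRBBRR
RRRBBRR
RRRRRRR
RRWRRRR
After op 3 paint(4,3,Y):
RRRRRRR
RRRBBRR
RRRBBRR
RRRRRRR
RRWYRRR
After op 4 paint(1,4,R):
RRRRRRR
RRRBRRR
RRRBBRR
RRRRRRR
RRWYRRR
After op 5 paint(3,1,K):
RRRRRRR
RRRBRRR
RRRBBRR
RKRRRRR
RRWYRRR

Answer: RRRRRRR
RRRBRRR
RRRBBRR
RKRRRRR
RRWYRRR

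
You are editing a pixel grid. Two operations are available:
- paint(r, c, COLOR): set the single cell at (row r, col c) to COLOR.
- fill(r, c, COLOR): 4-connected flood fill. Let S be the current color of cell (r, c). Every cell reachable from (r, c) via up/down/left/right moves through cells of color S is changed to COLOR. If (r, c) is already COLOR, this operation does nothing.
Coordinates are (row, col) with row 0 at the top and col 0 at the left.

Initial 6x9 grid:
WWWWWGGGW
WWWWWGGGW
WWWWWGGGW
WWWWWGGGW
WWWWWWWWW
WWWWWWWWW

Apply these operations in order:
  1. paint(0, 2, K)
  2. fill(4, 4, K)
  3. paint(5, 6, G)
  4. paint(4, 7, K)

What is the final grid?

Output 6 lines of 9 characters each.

After op 1 paint(0,2,K):
WWKWWGGGW
WWWWWGGGW
WWWWWGGGW
WWWWWGGGW
WWWWWWWWW
WWWWWWWWW
After op 2 fill(4,4,K) [41 cells changed]:
KKKKKGGGK
KKKKKGGGK
KKKKKGGGK
KKKKKGGGK
KKKKKKKKK
KKKKKKKKK
After op 3 paint(5,6,G):
KKKKKGGGK
KKKKKGGGK
KKKKKGGGK
KKKKKGGGK
KKKKKKKKK
KKKKKKGKK
After op 4 paint(4,7,K):
KKKKKGGGK
KKKKKGGGK
KKKKKGGGK
KKKKKGGGK
KKKKKKKKK
KKKKKKGKK

Answer: KKKKKGGGK
KKKKKGGGK
KKKKKGGGK
KKKKKGGGK
KKKKKKKKK
KKKKKKGKK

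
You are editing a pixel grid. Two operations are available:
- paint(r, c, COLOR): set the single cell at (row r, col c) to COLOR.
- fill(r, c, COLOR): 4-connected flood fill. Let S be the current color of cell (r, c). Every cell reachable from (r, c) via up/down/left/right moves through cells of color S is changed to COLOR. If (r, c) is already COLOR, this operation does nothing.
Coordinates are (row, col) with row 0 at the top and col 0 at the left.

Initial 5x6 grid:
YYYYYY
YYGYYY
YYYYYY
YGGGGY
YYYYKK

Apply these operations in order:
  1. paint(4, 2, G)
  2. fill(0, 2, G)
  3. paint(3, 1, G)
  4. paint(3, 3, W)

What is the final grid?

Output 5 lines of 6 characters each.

Answer: GGGGGG
GGGGGG
GGGGGG
GGGWGG
GGGYKK

Derivation:
After op 1 paint(4,2,G):
YYYYYY
YYGYYY
YYYYYY
YGGGGY
YYGYKK
After op 2 fill(0,2,G) [21 cells changed]:
GGGGGG
GGGGGG
GGGGGG
GGGGGG
GGGYKK
After op 3 paint(3,1,G):
GGGGGG
GGGGGG
GGGGGG
GGGGGG
GGGYKK
After op 4 paint(3,3,W):
GGGGGG
GGGGGG
GGGGGG
GGGWGG
GGGYKK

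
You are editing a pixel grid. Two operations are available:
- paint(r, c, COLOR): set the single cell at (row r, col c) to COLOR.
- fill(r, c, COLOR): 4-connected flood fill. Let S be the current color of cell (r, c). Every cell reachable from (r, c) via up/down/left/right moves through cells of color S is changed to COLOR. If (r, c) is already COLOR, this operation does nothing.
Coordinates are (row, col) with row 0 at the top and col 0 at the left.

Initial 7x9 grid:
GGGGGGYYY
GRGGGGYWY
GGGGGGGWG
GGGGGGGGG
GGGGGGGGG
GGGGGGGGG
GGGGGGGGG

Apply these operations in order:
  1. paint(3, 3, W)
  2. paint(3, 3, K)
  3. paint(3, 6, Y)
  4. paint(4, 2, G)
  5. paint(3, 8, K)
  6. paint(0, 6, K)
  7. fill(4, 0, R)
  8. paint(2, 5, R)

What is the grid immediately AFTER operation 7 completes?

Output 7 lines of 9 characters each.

Answer: RRRRRRKYY
RRRRRRYWY
RRRRRRRWG
RRRKRRYRK
RRRRRRRRR
RRRRRRRRR
RRRRRRRRR

Derivation:
After op 1 paint(3,3,W):
GGGGGGYYY
GRGGGGYWY
GGGGGGGWG
GGGWGGGGG
GGGGGGGGG
GGGGGGGGG
GGGGGGGGG
After op 2 paint(3,3,K):
GGGGGGYYY
GRGGGGYWY
GGGGGGGWG
GGGKGGGGG
GGGGGGGGG
GGGGGGGGG
GGGGGGGGG
After op 3 paint(3,6,Y):
GGGGGGYYY
GRGGGGYWY
GGGGGGGWG
GGGKGGYGG
GGGGGGGGG
GGGGGGGGG
GGGGGGGGG
After op 4 paint(4,2,G):
GGGGGGYYY
GRGGGGYWY
GGGGGGGWG
GGGKGGYGG
GGGGGGGGG
GGGGGGGGG
GGGGGGGGG
After op 5 paint(3,8,K):
GGGGGGYYY
GRGGGGYWY
GGGGGGGWG
GGGKGGYGK
GGGGGGGGG
GGGGGGGGG
GGGGGGGGG
After op 6 paint(0,6,K):
GGGGGGKYY
GRGGGGYWY
GGGGGGGWG
GGGKGGYGK
GGGGGGGGG
GGGGGGGGG
GGGGGGGGG
After op 7 fill(4,0,R) [51 cells changed]:
RRRRRRKYY
RRRRRRYWY
RRRRRRRWG
RRRKRRYRK
RRRRRRRRR
RRRRRRRRR
RRRRRRRRR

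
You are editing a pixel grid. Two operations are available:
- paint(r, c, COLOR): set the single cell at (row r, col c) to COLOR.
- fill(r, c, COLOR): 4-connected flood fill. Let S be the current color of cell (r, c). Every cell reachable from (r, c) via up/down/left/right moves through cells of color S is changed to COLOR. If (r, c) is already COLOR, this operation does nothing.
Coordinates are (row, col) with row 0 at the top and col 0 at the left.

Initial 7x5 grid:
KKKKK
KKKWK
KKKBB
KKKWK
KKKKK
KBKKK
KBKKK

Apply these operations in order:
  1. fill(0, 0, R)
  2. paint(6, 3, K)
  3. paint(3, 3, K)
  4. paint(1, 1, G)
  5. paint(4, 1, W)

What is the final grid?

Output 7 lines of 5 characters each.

Answer: RRRRR
RGRWR
RRRBB
RRRKR
RWRRR
RBRRR
RBRKR

Derivation:
After op 1 fill(0,0,R) [29 cells changed]:
RRRRR
RRRWR
RRRBB
RRRWR
RRRRR
RBRRR
RBRRR
After op 2 paint(6,3,K):
RRRRR
RRRWR
RRRBB
RRRWR
RRRRR
RBRRR
RBRKR
After op 3 paint(3,3,K):
RRRRR
RRRWR
RRRBB
RRRKR
RRRRR
RBRRR
RBRKR
After op 4 paint(1,1,G):
RRRRR
RGRWR
RRRBB
RRRKR
RRRRR
RBRRR
RBRKR
After op 5 paint(4,1,W):
RRRRR
RGRWR
RRRBB
RRRKR
RWRRR
RBRRR
RBRKR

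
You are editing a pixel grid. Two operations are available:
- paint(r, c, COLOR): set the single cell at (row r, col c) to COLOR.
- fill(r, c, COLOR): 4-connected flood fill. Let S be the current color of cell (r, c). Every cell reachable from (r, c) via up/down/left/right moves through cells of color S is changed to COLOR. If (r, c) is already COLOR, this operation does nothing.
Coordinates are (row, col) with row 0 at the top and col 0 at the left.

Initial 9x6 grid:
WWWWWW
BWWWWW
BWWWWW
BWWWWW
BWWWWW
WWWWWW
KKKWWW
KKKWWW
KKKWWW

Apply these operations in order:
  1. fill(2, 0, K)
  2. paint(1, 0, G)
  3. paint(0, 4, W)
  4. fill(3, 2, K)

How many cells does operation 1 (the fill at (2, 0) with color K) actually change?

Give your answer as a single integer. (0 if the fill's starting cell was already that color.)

Answer: 4

Derivation:
After op 1 fill(2,0,K) [4 cells changed]:
WWWWWW
KWWWWW
KWWWWW
KWWWWW
KWWWWW
WWWWWW
KKKWWW
KKKWWW
KKKWWW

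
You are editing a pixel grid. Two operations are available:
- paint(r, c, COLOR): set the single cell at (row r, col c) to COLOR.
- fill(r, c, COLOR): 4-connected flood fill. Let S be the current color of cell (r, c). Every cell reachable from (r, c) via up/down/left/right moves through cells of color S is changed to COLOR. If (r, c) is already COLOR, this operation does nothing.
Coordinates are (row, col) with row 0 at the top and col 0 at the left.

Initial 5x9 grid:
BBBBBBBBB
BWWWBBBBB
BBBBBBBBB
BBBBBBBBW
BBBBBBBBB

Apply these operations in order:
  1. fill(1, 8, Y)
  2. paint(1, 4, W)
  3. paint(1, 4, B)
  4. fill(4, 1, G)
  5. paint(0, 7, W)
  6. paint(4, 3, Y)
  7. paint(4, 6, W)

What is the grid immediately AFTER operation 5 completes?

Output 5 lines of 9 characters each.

Answer: GGGGGGGWG
GWWWBGGGG
GGGGGGGGG
GGGGGGGGW
GGGGGGGGG

Derivation:
After op 1 fill(1,8,Y) [41 cells changed]:
YYYYYYYYY
YWWWYYYYY
YYYYYYYYY
YYYYYYYYW
YYYYYYYYY
After op 2 paint(1,4,W):
YYYYYYYYY
YWWWWYYYY
YYYYYYYYY
YYYYYYYYW
YYYYYYYYY
After op 3 paint(1,4,B):
YYYYYYYYY
YWWWBYYYY
YYYYYYYYY
YYYYYYYYW
YYYYYYYYY
After op 4 fill(4,1,G) [40 cells changed]:
GGGGGGGGG
GWWWBGGGG
GGGGGGGGG
GGGGGGGGW
GGGGGGGGG
After op 5 paint(0,7,W):
GGGGGGGWG
GWWWBGGGG
GGGGGGGGG
GGGGGGGGW
GGGGGGGGG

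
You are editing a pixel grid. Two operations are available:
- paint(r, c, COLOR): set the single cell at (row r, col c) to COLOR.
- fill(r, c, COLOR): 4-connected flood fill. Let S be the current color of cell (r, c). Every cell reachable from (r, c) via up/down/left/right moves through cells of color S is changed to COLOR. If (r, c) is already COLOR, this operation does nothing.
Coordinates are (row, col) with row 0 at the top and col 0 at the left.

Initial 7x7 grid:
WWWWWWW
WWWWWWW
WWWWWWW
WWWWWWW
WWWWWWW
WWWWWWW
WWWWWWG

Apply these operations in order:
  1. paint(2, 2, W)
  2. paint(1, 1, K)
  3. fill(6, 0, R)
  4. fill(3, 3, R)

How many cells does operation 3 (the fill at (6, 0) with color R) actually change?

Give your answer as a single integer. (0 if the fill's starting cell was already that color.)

After op 1 paint(2,2,W):
WWWWWWW
WWWWWWW
WWWWWWW
WWWWWWW
WWWWWWW
WWWWWWW
WWWWWWG
After op 2 paint(1,1,K):
WWWWWWW
WKWWWWW
WWWWWWW
WWWWWWW
WWWWWWW
WWWWWWW
WWWWWWG
After op 3 fill(6,0,R) [47 cells changed]:
RRRRRRR
RKRRRRR
RRRRRRR
RRRRRRR
RRRRRRR
RRRRRRR
RRRRRRG

Answer: 47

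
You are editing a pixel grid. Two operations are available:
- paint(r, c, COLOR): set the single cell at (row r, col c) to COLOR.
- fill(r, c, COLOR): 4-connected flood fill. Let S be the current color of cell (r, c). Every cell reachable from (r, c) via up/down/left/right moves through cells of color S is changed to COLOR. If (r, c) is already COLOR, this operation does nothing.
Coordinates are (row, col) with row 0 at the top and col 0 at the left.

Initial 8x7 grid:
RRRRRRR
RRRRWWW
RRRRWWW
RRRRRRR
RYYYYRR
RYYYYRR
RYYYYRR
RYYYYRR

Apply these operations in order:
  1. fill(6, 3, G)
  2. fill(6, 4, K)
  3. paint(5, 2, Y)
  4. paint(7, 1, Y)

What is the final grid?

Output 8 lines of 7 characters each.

After op 1 fill(6,3,G) [16 cells changed]:
RRRRRRR
RRRRWWW
RRRRWWW
RRRRRRR
RGGGGRR
RGGGGRR
RGGGGRR
RGGGGRR
After op 2 fill(6,4,K) [16 cells changed]:
RRRRRRR
RRRRWWW
RRRRWWW
RRRRRRR
RKKKKRR
RKKKKRR
RKKKKRR
RKKKKRR
After op 3 paint(5,2,Y):
RRRRRRR
RRRRWWW
RRRRWWW
RRRRRRR
RKKKKRR
RKYKKRR
RKKKKRR
RKKKKRR
After op 4 paint(7,1,Y):
RRRRRRR
RRRRWWW
RRRRWWW
RRRRRRR
RKKKKRR
RKYKKRR
RKKKKRR
RYKKKRR

Answer: RRRRRRR
RRRRWWW
RRRRWWW
RRRRRRR
RKKKKRR
RKYKKRR
RKKKKRR
RYKKKRR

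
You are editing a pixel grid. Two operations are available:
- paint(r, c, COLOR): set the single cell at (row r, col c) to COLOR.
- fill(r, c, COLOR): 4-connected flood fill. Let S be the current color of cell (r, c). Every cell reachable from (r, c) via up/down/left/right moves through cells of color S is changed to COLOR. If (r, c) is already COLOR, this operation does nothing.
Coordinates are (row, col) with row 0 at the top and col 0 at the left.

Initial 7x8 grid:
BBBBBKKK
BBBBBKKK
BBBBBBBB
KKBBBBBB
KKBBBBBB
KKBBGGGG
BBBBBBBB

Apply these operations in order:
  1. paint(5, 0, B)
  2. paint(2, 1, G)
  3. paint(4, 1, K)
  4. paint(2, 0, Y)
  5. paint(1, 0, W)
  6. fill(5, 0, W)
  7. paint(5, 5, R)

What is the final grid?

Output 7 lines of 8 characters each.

Answer: WWWWWKKK
WWWWWKKK
YGWWWWWW
KKWWWWWW
KKWWWWWW
WKWWGRGG
WWWWWWWW

Derivation:
After op 1 paint(5,0,B):
BBBBBKKK
BBBBBKKK
BBBBBBBB
KKBBBBBB
KKBBBBBB
BKBBGGGG
BBBBBBBB
After op 2 paint(2,1,G):
BBBBBKKK
BBBBBKKK
BGBBBBBB
KKBBBBBB
KKBBBBBB
BKBBGGGG
BBBBBBBB
After op 3 paint(4,1,K):
BBBBBKKK
BBBBBKKK
BGBBBBBB
KKBBBBBB
KKBBBBBB
BKBBGGGG
BBBBBBBB
After op 4 paint(2,0,Y):
BBBBBKKK
BBBBBKKK
YGBBBBBB
KKBBBBBB
KKBBBBBB
BKBBGGGG
BBBBBBBB
After op 5 paint(1,0,W):
BBBBBKKK
WBBBBKKK
YGBBBBBB
KKBBBBBB
KKBBBBBB
BKBBGGGG
BBBBBBBB
After op 6 fill(5,0,W) [38 cells changed]:
WWWWWKKK
WWWWWKKK
YGWWWWWW
KKWWWWWW
KKWWWWWW
WKWWGGGG
WWWWWWWW
After op 7 paint(5,5,R):
WWWWWKKK
WWWWWKKK
YGWWWWWW
KKWWWWWW
KKWWWWWW
WKWWGRGG
WWWWWWWW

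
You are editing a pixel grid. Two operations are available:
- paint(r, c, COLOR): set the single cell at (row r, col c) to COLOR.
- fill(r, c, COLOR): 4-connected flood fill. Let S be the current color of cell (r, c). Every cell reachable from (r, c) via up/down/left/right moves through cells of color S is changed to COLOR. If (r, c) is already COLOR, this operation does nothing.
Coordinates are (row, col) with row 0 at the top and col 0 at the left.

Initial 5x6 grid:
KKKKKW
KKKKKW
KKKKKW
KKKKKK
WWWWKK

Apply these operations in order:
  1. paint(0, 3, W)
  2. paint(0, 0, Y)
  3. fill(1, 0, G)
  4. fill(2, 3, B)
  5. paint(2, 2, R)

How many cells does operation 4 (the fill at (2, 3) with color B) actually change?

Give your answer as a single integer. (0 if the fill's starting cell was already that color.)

After op 1 paint(0,3,W):
KKKWKW
KKKKKW
KKKKKW
KKKKKK
WWWWKK
After op 2 paint(0,0,Y):
YKKWKW
KKKKKW
KKKKKW
KKKKKK
WWWWKK
After op 3 fill(1,0,G) [21 cells changed]:
YGGWGW
GGGGGW
GGGGGW
GGGGGG
WWWWGG
After op 4 fill(2,3,B) [21 cells changed]:
YBBWBW
BBBBBW
BBBBBW
BBBBBB
WWWWBB

Answer: 21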